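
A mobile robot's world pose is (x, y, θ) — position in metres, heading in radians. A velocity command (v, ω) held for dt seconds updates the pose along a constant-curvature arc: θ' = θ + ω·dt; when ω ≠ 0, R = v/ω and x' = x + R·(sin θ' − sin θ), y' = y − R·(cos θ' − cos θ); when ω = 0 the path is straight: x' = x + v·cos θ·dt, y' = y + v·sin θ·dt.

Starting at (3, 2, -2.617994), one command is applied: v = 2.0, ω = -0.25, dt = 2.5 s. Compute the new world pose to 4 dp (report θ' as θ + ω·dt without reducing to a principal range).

θ' = -2.6180 + -0.25·2.5 = -3.2430
R = v/ω = 2.0/-0.25 = -8.0000
x' = 3 + -8.0000·(sin -3.2430 − sin -2.6180) = -1.8098
y' = 2 − -8.0000·(cos -3.2430 − cos -2.6180) = 0.9693

(-1.8098, 0.9693, -3.2430)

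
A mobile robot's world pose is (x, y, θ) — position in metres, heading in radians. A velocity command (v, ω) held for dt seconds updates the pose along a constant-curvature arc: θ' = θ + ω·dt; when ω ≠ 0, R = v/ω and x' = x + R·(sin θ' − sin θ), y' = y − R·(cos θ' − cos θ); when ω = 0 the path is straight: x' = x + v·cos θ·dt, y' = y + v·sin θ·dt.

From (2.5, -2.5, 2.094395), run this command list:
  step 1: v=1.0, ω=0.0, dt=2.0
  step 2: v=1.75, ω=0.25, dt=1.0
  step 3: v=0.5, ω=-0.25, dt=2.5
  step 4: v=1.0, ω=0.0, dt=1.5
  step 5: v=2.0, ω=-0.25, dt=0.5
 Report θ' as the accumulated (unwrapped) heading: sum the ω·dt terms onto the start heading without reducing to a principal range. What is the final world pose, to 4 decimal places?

step 1: θ'=2.0944 (straight) → pose (1.5000, -0.7679, 2.0944)
step 2: θ'=2.3444 (R=7.0000) → pose (0.4456, 0.6231, 2.3444)
step 3: θ'=1.7194 (R=-2.0000) → pose (-0.1015, 1.7244, 1.7194)
step 4: θ'=1.7194 (straight) → pose (-0.3236, 3.2078, 1.7194)
step 5: θ'=1.5944 (R=-8.0000) → pose (-0.4095, 4.2035, 1.5944)

(-0.4095, 4.2035, 1.5944)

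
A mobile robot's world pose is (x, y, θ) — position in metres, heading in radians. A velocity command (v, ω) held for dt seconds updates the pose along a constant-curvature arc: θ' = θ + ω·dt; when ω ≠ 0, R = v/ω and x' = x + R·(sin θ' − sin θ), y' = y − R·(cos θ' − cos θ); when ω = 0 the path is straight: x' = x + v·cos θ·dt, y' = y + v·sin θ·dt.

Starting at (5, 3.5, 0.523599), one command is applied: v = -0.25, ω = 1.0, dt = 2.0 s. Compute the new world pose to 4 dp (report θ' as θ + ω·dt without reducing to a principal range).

(4.9801, 3.0797, 2.5236)

θ' = 0.5236 + 1.0·2.0 = 2.5236
R = v/ω = -0.25/1.0 = -0.2500
x' = 5 + -0.2500·(sin 2.5236 − sin 0.5236) = 4.9801
y' = 3.5 − -0.2500·(cos 2.5236 − cos 0.5236) = 3.0797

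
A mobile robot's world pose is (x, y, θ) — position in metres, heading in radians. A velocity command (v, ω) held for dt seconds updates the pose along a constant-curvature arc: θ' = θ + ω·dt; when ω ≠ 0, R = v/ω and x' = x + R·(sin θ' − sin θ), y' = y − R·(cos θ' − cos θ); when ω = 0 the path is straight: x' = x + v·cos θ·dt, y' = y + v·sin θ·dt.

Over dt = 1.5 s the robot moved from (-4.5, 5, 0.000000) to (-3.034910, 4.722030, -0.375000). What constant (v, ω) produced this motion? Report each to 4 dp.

Δθ = -0.375000 − 0.000000 = -0.375000
ω = Δθ/dt = -0.375000/1.5 = -0.2500
R = Δx/(sin θ' − sin θ) = -4.0000
v = R·ω = -4.0000·-0.2500 = 1.0000

v = 1.0000, ω = -0.2500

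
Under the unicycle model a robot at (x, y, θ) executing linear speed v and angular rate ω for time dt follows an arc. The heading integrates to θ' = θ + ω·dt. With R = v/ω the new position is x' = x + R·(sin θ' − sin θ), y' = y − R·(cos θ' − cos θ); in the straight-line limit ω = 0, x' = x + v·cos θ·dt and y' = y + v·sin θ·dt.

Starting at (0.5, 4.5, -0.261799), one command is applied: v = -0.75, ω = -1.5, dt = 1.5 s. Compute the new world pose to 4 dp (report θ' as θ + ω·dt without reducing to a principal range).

θ' = -0.2618 + -1.5·1.5 = -2.5118
R = v/ω = -0.75/-1.5 = 0.5000
x' = 0.5 + 0.5000·(sin -2.5118 − sin -0.2618) = 0.3349
y' = 4.5 − 0.5000·(cos -2.5118 − cos -0.2618) = 5.3870

(0.3349, 5.3870, -2.5118)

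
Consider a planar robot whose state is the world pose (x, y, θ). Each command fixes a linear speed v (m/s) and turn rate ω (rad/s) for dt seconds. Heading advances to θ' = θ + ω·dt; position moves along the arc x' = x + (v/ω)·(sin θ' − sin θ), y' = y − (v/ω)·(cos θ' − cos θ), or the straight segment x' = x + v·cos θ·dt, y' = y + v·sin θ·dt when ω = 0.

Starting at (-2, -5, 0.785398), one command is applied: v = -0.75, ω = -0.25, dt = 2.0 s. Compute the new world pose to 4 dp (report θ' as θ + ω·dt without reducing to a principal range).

(-3.2767, -5.7573, 0.2854)

θ' = 0.7854 + -0.25·2.0 = 0.2854
R = v/ω = -0.75/-0.25 = 3.0000
x' = -2 + 3.0000·(sin 0.2854 − sin 0.7854) = -3.2767
y' = -5 − 3.0000·(cos 0.2854 − cos 0.7854) = -5.7573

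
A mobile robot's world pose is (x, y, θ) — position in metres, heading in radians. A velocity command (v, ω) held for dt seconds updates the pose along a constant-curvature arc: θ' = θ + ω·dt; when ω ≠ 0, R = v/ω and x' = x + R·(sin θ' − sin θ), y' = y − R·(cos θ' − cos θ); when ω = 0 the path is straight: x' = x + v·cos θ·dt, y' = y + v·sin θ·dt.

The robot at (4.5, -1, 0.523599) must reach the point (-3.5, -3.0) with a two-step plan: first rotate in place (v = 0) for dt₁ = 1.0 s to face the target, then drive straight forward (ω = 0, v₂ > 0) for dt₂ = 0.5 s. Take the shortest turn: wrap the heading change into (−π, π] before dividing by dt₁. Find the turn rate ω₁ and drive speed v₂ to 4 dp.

heading to target = atan2(-3−-1, -3.5−4.5) = -2.8966
Δθ = wrap(-2.8966 − 0.5236) = 2.8630; ω₁ = Δθ/dt₁ = 2.8630
distance = √((-3.5−4.5)² + (-3−-1)²) = 8.2462; v₂ = distance/dt₂ = 16.4924

ω₁ = 2.8630, v₂ = 16.4924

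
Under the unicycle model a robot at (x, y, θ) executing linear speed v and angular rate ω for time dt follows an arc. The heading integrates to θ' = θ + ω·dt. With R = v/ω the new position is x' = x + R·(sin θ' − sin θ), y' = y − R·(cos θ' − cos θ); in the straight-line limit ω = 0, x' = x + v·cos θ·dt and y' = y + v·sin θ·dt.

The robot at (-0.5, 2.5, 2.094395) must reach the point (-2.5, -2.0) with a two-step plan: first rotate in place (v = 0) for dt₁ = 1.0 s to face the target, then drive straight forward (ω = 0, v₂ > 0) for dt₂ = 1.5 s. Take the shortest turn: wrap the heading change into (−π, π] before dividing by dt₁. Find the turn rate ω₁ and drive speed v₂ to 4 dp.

ω₁ = 2.1998, v₂ = 3.2830

heading to target = atan2(-2−2.5, -2.5−-0.5) = -1.9890
Δθ = wrap(-1.9890 − 2.0944) = 2.1998; ω₁ = Δθ/dt₁ = 2.1998
distance = √((-2.5−-0.5)² + (-2−2.5)²) = 4.9244; v₂ = distance/dt₂ = 3.2830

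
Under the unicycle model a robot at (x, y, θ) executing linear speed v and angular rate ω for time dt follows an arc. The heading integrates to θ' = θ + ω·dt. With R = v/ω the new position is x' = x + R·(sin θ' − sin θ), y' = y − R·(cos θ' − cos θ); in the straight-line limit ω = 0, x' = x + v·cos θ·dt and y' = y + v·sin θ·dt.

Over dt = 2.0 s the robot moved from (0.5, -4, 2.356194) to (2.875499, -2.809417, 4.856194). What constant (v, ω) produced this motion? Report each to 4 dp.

Δθ = 4.856194 − 2.356194 = 2.500000
ω = Δθ/dt = 2.500000/2.0 = 1.2500
R = Δx/(sin θ' − sin θ) = -1.4000
v = R·ω = -1.4000·1.2500 = -1.7500

v = -1.7500, ω = 1.2500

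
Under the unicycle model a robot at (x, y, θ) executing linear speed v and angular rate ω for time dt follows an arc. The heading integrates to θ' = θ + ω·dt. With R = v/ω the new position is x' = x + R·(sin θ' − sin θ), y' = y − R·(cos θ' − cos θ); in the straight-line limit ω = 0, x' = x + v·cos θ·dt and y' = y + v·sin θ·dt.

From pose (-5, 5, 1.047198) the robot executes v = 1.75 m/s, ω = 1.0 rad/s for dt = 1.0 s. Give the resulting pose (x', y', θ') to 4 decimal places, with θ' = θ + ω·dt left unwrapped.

θ' = 1.0472 + 1.0·1.0 = 2.0472
R = v/ω = 1.75/1.0 = 1.7500
x' = -5 + 1.7500·(sin 2.0472 − sin 1.0472) = -4.9604
y' = 5 − 1.7500·(cos 2.0472 − cos 1.0472) = 6.6775

(-4.9604, 6.6775, 2.0472)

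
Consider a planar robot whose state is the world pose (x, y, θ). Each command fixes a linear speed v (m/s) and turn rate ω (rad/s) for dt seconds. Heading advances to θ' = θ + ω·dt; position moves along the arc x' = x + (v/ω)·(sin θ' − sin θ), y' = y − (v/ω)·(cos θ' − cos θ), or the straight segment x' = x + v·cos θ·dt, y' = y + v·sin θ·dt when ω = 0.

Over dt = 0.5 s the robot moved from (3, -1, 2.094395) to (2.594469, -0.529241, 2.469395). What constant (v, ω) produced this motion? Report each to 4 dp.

v = 1.2500, ω = 0.7500

Δθ = 2.469395 − 2.094395 = 0.375000
ω = Δθ/dt = 0.375000/0.5 = 0.7500
R = −Δy/(cos θ' − cos θ) = 1.6667
v = R·ω = 1.6667·0.7500 = 1.2500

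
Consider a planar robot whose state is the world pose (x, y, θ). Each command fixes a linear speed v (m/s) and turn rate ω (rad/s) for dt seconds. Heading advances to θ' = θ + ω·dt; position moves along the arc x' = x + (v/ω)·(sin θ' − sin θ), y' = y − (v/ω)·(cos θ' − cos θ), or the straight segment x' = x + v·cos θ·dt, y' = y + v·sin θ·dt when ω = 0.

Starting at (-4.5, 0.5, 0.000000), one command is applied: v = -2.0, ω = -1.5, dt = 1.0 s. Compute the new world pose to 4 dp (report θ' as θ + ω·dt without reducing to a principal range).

(-5.8300, 1.7390, -1.5000)

θ' = 0.0000 + -1.5·1.0 = -1.5000
R = v/ω = -2.0/-1.5 = 1.3333
x' = -4.5 + 1.3333·(sin -1.5000 − sin 0.0000) = -5.8300
y' = 0.5 − 1.3333·(cos -1.5000 − cos 0.0000) = 1.7390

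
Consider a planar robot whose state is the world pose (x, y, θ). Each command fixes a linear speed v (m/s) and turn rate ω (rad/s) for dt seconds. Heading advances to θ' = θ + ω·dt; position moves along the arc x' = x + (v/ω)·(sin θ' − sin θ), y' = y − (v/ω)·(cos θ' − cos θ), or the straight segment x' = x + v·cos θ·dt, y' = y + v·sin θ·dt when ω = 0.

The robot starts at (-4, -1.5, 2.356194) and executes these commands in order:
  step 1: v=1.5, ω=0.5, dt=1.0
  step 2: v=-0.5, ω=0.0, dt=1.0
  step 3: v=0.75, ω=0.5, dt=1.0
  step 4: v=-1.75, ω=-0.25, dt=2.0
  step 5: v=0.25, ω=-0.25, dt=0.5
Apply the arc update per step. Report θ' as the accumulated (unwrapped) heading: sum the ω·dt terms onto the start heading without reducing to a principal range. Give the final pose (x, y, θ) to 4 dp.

step 1: θ'=2.8562 (R=3.0000) → pose (-5.2767, -0.7427, 2.8562)
step 2: θ'=2.8562 (straight) → pose (-4.7969, -0.8834, 2.8562)
step 3: θ'=3.3562 (R=1.5000) → pose (-5.5387, -0.8572, 3.3562)
step 4: θ'=2.8562 (R=7.0000) → pose (-2.0772, -0.9798, 2.8562)
step 5: θ'=2.7312 (R=-1.0000) → pose (-2.1946, -0.9372, 2.7312)

(-2.1946, -0.9372, 2.7312)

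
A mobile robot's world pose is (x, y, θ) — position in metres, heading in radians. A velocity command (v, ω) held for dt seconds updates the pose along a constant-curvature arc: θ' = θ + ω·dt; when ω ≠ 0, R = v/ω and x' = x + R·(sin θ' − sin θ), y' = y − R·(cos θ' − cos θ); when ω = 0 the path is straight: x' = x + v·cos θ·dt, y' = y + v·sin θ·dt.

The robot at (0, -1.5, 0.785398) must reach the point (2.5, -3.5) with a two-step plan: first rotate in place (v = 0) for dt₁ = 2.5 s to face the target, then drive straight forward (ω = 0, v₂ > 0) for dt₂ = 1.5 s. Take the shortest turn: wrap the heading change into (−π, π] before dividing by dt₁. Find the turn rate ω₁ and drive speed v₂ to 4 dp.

heading to target = atan2(-3.5−-1.5, 2.5−0) = -0.6747
Δθ = wrap(-0.6747 − 0.7854) = -1.4601; ω₁ = Δθ/dt₁ = -0.5841
distance = √((2.5−0)² + (-3.5−-1.5)²) = 3.2016; v₂ = distance/dt₂ = 2.1344

ω₁ = -0.5841, v₂ = 2.1344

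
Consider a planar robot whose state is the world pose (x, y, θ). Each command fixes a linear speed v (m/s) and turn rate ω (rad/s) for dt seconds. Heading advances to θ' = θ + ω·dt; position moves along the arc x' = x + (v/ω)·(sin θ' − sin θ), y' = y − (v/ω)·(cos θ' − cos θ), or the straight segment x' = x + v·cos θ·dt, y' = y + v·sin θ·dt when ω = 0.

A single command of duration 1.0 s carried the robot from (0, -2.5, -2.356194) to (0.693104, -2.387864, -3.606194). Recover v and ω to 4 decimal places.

v = -0.7500, ω = -1.2500

Δθ = -3.606194 − -2.356194 = -1.250000
ω = Δθ/dt = -1.250000/1.0 = -1.2500
R = Δx/(sin θ' − sin θ) = 0.6000
v = R·ω = 0.6000·-1.2500 = -0.7500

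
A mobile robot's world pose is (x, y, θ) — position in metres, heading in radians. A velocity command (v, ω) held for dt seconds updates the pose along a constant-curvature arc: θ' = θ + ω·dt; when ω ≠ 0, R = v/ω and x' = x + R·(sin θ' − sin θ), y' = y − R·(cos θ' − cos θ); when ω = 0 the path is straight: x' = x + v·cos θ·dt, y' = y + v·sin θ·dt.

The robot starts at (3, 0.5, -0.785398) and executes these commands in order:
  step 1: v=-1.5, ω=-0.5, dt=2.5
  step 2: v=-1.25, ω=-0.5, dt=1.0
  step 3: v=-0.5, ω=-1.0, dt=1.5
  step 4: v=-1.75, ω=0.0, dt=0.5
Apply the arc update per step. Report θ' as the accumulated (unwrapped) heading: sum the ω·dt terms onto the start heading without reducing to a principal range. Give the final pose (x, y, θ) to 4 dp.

(4.4727, 4.1202, -4.0354)

step 1: θ'=-2.0354 (R=3.0000) → pose (2.4393, 3.9655, -2.0354)
step 2: θ'=-2.5354 (R=2.5000) → pose (3.2500, 4.8999, -2.5354)
step 3: θ'=-4.0354 (R=0.5000) → pose (3.9246, 4.8022, -4.0354)
step 4: θ'=-4.0354 (straight) → pose (4.4727, 4.1202, -4.0354)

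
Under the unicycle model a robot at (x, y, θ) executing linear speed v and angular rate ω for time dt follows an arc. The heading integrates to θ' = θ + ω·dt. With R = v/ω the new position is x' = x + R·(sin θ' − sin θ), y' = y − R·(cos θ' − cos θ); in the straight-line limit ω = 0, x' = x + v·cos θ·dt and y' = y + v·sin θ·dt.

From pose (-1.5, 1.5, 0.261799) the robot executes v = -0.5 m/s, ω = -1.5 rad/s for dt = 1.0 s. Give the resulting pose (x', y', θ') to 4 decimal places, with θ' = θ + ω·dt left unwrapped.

θ' = 0.2618 + -1.5·1.0 = -1.2382
R = v/ω = -0.5/-1.5 = 0.3333
x' = -1.5 + 0.3333·(sin -1.2382 − sin 0.2618) = -1.9013
y' = 1.5 − 0.3333·(cos -1.2382 − cos 0.2618) = 1.7131

(-1.9013, 1.7131, -1.2382)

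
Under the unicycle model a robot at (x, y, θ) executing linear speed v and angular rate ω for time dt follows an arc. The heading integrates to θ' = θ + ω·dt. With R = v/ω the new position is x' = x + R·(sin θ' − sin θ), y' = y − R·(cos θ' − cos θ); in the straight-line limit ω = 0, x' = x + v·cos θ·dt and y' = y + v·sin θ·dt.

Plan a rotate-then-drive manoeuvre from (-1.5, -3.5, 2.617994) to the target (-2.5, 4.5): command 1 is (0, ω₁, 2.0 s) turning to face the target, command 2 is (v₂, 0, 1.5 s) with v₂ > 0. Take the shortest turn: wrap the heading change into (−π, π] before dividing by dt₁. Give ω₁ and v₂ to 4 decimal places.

heading to target = atan2(4.5−-3.5, -2.5−-1.5) = 1.6952
Δθ = wrap(1.6952 − 2.6180) = -0.9228; ω₁ = Δθ/dt₁ = -0.4614
distance = √((-2.5−-1.5)² + (4.5−-3.5)²) = 8.0623; v₂ = distance/dt₂ = 5.3748

ω₁ = -0.4614, v₂ = 5.3748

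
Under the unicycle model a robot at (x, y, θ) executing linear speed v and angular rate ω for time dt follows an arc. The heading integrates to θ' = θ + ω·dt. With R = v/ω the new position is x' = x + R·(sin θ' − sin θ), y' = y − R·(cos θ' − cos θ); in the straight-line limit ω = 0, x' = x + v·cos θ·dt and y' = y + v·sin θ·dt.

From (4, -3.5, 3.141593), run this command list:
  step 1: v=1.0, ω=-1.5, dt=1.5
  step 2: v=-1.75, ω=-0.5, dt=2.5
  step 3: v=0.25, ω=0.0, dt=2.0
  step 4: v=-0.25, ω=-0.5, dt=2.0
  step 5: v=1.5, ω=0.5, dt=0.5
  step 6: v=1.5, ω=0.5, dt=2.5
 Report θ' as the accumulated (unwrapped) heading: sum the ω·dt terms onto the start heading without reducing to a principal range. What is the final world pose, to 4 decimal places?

step 1: θ'=0.8916 (R=-0.6667) → pose (3.4813, -2.4146, 0.8916)
step 2: θ'=-0.3584 (R=3.5000) → pose (-0.4697, -3.4935, -0.3584)
step 3: θ'=-0.3584 (straight) → pose (-0.0015, -3.6689, -0.3584)
step 4: θ'=-1.3584 (R=0.5000) → pose (-0.3149, -3.3061, -1.3584)
step 5: θ'=-1.1084 (R=3.0000) → pose (-0.0672, -4.0120, -1.1084)
step 6: θ'=0.1416 (R=3.0000) → pose (3.0411, -5.6437, 0.1416)

(3.0411, -5.6437, 0.1416)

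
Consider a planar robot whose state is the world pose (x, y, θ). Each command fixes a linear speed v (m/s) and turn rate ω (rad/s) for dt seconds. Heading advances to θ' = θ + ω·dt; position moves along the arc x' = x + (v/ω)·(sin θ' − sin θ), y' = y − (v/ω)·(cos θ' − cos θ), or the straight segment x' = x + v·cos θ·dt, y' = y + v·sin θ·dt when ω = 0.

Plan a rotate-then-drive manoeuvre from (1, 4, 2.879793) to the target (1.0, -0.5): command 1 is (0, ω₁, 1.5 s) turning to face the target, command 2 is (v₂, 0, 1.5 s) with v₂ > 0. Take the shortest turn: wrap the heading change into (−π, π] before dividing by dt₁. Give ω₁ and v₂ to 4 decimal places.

heading to target = atan2(-0.5−4, 1−1) = -1.5708
Δθ = wrap(-1.5708 − 2.8798) = 1.8326; ω₁ = Δθ/dt₁ = 1.2217
distance = √((1−1)² + (-0.5−4)²) = 4.5000; v₂ = distance/dt₂ = 3.0000

ω₁ = 1.2217, v₂ = 3.0000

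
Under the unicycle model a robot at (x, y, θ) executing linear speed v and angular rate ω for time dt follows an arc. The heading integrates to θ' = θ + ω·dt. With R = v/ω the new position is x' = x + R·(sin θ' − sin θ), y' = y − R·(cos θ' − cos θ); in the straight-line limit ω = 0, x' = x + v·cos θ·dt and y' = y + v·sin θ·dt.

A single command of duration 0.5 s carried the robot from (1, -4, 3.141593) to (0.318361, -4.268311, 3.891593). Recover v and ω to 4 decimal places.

v = 1.5000, ω = 1.5000

Δθ = 3.891593 − 3.141593 = 0.750000
ω = Δθ/dt = 0.750000/0.5 = 1.5000
R = Δx/(sin θ' − sin θ) = 1.0000
v = R·ω = 1.0000·1.5000 = 1.5000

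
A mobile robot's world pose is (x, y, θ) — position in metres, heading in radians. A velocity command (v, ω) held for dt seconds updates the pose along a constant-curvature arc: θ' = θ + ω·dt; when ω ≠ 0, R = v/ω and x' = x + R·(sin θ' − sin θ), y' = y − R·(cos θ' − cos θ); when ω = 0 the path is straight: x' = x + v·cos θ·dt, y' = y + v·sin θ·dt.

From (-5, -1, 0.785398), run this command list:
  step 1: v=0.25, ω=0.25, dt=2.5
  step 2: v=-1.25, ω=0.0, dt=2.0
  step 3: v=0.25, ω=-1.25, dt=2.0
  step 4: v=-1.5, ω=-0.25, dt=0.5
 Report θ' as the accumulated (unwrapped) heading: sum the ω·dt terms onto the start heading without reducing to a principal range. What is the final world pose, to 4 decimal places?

(-5.0492, -2.1751, -1.2146)

step 1: θ'=1.4104 (R=1.0000) → pose (-4.7199, -0.4526, 1.4104)
step 2: θ'=1.4104 (straight) → pose (-5.1192, -2.9205, 1.4104)
step 3: θ'=-1.0896 (R=-0.2000) → pose (-4.7445, -2.8599, -1.0896)
step 4: θ'=-1.2146 (R=6.0000) → pose (-5.0492, -2.1751, -1.2146)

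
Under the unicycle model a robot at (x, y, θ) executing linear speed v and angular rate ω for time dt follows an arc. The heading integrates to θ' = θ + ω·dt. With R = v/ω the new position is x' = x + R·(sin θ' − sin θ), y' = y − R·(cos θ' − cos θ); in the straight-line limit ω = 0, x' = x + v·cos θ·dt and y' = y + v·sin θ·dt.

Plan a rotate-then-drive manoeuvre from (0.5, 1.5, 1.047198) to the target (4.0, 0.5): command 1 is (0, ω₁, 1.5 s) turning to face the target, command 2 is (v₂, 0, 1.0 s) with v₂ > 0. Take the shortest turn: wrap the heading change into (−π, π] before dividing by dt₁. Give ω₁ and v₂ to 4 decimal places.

ω₁ = -0.8837, v₂ = 3.6401

heading to target = atan2(0.5−1.5, 4−0.5) = -0.2783
Δθ = wrap(-0.2783 − 1.0472) = -1.3255; ω₁ = Δθ/dt₁ = -0.8837
distance = √((4−0.5)² + (0.5−1.5)²) = 3.6401; v₂ = distance/dt₂ = 3.6401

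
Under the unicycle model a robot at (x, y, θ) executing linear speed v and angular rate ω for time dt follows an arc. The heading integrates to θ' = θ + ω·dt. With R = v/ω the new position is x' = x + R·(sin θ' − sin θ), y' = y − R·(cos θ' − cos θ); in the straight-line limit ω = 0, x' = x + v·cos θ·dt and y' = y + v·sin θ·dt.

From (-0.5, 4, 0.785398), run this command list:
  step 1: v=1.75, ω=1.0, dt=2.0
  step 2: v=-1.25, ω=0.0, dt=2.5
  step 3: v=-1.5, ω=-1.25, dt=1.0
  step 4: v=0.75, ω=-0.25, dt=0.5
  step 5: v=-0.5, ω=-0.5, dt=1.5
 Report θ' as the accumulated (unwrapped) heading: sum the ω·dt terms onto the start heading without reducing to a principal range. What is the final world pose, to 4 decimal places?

(2.2453, 4.3636, 0.6604)

step 1: θ'=2.7854 (R=1.7500) → pose (-1.1272, 6.8776, 2.7854)
step 2: θ'=2.7854 (straight) → pose (1.8017, 5.7879, 2.7854)
step 3: θ'=1.5354 (R=1.2000) → pose (2.5824, 4.6207, 1.5354)
step 4: θ'=1.4104 (R=-3.0000) → pose (2.6191, 4.9937, 1.4104)
step 5: θ'=0.6604 (R=1.0000) → pose (2.2453, 4.3636, 0.6604)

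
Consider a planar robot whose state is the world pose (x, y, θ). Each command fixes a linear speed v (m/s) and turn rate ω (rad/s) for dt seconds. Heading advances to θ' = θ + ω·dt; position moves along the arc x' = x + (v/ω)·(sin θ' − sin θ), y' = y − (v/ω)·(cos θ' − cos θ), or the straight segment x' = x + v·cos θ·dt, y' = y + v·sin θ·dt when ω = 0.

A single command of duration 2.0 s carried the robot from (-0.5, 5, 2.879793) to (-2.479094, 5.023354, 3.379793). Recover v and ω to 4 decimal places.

v = 1.0000, ω = 0.2500

Δθ = 3.379793 − 2.879793 = 0.500000
ω = Δθ/dt = 0.500000/2.0 = 0.2500
R = Δx/(sin θ' − sin θ) = 4.0000
v = R·ω = 4.0000·0.2500 = 1.0000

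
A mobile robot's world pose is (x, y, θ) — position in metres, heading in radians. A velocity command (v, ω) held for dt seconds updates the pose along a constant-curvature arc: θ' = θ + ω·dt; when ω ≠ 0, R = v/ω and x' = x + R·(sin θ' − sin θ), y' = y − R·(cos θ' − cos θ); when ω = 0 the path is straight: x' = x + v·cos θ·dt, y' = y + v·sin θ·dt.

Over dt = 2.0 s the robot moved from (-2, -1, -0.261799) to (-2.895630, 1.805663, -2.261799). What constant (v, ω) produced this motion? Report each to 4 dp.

v = -1.7500, ω = -1.0000

Δθ = -2.261799 − -0.261799 = -2.000000
ω = Δθ/dt = -2.000000/2.0 = -1.0000
R = −Δy/(cos θ' − cos θ) = 1.7500
v = R·ω = 1.7500·-1.0000 = -1.7500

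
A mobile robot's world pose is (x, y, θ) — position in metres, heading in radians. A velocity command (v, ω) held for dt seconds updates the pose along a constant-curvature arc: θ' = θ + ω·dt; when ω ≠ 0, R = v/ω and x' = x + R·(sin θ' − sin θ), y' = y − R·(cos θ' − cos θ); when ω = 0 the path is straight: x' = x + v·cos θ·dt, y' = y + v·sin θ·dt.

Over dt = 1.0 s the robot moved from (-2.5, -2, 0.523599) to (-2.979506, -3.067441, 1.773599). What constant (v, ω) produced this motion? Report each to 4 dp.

Δθ = 1.773599 − 0.523599 = 1.250000
ω = Δθ/dt = 1.250000/1.0 = 1.2500
R = −Δy/(cos θ' − cos θ) = -1.0000
v = R·ω = -1.0000·1.2500 = -1.2500

v = -1.2500, ω = 1.2500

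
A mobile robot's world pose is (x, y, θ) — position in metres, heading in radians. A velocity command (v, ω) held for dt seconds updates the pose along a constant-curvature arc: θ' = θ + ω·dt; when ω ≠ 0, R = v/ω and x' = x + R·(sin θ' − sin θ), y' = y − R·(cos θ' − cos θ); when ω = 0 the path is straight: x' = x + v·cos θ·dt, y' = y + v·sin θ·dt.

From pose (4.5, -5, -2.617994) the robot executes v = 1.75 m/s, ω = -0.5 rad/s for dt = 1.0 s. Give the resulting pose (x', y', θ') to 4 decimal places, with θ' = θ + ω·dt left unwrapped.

(2.8326, -5.4679, -3.1180)

θ' = -2.6180 + -0.5·1.0 = -3.1180
R = v/ω = 1.75/-0.5 = -3.5000
x' = 4.5 + -3.5000·(sin -3.1180 − sin -2.6180) = 2.8326
y' = -5 − -3.5000·(cos -3.1180 − cos -2.6180) = -5.4679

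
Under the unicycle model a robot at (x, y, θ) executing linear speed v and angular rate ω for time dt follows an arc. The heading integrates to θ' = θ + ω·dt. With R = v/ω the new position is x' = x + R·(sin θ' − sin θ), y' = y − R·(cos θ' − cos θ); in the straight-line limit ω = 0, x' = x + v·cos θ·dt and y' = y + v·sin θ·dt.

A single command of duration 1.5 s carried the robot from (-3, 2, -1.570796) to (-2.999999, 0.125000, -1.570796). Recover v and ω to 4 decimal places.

Δθ = -1.570796 − -1.570796 = 0.000000
ω = Δθ/dt = 0.000000/1.5 = 0.0000
ω = 0 → v = (Δx·cos θ + Δy·sin θ)/dt = 1.2500

v = 1.2500, ω = 0.0000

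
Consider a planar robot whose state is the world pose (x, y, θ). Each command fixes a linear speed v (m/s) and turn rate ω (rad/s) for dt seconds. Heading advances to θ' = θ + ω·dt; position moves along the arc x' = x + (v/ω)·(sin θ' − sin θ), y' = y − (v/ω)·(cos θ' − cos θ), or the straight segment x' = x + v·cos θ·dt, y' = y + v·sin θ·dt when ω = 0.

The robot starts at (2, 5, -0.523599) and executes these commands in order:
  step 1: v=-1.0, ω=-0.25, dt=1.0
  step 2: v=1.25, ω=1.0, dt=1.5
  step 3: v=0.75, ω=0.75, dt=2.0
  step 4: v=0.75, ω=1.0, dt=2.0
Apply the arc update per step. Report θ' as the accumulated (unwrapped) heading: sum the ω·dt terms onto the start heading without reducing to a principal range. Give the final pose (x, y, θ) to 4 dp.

(1.7796, 6.8126, 4.2264)

step 1: θ'=-0.7736 (R=4.0000) → pose (1.2051, 5.6025, -0.7736)
step 2: θ'=0.7264 (R=1.2500) → pose (2.9088, 5.5623, 0.7264)
step 3: θ'=2.2264 (R=1.0000) → pose (3.0373, 6.9195, 2.2264)
step 4: θ'=4.2264 (R=0.7500) → pose (1.7796, 6.8126, 4.2264)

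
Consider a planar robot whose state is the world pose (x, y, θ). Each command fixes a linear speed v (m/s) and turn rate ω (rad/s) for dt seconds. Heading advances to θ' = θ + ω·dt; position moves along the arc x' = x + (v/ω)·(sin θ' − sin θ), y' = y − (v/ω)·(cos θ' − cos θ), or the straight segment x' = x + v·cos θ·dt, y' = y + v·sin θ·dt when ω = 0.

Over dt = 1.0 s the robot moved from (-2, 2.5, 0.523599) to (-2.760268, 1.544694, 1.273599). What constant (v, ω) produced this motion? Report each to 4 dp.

Δθ = 1.273599 − 0.523599 = 0.750000
ω = Δθ/dt = 0.750000/1.0 = 0.7500
R = −Δy/(cos θ' − cos θ) = -1.6667
v = R·ω = -1.6667·0.7500 = -1.2500

v = -1.2500, ω = 0.7500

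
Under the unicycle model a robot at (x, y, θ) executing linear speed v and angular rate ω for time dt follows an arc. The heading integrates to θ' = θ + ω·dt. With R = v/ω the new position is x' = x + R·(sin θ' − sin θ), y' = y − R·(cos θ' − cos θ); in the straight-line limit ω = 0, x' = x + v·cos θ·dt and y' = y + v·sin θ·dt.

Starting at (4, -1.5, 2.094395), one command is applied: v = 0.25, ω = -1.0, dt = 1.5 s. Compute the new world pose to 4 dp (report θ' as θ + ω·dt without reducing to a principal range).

θ' = 2.0944 + -1.0·1.5 = 0.5944
R = v/ω = 0.25/-1.0 = -0.2500
x' = 4 + -0.2500·(sin 0.5944 − sin 2.0944) = 4.0765
y' = -1.5 − -0.2500·(cos 0.5944 − cos 2.0944) = -1.1679

(4.0765, -1.1679, 0.5944)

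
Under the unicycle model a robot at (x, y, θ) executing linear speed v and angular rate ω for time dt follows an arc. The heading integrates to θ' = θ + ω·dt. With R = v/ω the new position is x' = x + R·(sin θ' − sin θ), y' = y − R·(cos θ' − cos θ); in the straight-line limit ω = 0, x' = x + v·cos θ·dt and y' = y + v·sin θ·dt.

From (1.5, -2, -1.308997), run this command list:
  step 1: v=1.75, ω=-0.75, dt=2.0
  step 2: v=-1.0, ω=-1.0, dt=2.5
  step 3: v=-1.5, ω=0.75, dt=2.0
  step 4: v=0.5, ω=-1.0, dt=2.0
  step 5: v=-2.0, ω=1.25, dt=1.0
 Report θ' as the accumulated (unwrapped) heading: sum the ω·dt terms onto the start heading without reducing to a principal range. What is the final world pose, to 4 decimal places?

(0.8089, -9.8413, -4.5590)

step 1: θ'=-2.8090 (R=-2.3333) → pose (0.0080, -4.8094, -2.8090)
step 2: θ'=-5.3090 (R=1.0000) → pose (1.1617, -6.3164, -5.3090)
step 3: θ'=-3.8090 (R=-2.0000) → pose (1.5783, -9.0110, -3.8090)
step 4: θ'=-5.8090 (R=-0.5000) → pose (1.6595, -8.1734, -5.8090)
step 5: θ'=-4.5590 (R=-1.6000) → pose (0.8089, -9.8413, -4.5590)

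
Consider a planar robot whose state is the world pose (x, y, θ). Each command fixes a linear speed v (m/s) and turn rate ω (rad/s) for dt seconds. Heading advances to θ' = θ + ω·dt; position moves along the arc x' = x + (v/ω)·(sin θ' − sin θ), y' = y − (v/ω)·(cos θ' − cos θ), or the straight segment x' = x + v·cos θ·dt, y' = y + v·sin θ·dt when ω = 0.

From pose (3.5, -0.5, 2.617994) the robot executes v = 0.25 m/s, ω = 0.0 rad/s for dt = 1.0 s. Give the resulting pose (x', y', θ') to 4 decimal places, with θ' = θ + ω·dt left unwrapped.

(3.2835, -0.3750, 2.6180)

θ' = 2.6180 + 0.0·1.0 = 2.6180
ω = 0 → straight: x' = 3.5 + 0.25·cos(2.6180)·1.0 = 3.2835
y' = -0.5 + 0.25·sin(2.6180)·1.0 = -0.3750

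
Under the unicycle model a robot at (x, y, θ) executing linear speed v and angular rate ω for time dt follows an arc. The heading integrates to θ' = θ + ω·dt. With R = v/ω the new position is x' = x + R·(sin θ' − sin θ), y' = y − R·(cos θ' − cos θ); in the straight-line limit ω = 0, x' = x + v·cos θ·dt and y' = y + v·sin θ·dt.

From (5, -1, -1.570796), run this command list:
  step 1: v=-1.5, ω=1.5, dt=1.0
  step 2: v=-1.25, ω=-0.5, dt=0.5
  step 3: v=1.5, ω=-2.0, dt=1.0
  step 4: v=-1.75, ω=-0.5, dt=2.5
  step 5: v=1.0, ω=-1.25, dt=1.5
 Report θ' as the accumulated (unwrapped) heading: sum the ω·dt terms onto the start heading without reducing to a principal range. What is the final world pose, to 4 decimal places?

(7.5276, 0.9556, -5.4458)

step 1: θ'=-0.0708 (R=-1.0000) → pose (4.0707, -0.0025, -0.0708)
step 2: θ'=-0.3208 (R=2.5000) → pose (3.4593, 0.1188, -0.3208)
step 3: θ'=-2.3208 (R=-0.7500) → pose (3.7715, -1.1042, -2.3208)
step 4: θ'=-3.5708 (R=3.5000) → pose (7.7890, -0.3074, -3.5708)
step 5: θ'=-5.4458 (R=-0.8000) → pose (7.5276, 0.9556, -5.4458)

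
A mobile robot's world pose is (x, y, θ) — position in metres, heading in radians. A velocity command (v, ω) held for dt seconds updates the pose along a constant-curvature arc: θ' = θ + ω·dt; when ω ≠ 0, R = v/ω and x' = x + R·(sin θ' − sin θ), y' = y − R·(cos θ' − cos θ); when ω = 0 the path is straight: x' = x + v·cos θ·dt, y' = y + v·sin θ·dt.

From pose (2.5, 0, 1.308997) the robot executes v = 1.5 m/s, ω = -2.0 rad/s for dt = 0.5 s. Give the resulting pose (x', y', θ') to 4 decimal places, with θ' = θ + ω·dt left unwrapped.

(2.9964, 0.5204, 0.3090)

θ' = 1.3090 + -2.0·0.5 = 0.3090
R = v/ω = 1.5/-2.0 = -0.7500
x' = 2.5 + -0.7500·(sin 0.3090 − sin 1.3090) = 2.9964
y' = 0 − -0.7500·(cos 0.3090 − cos 1.3090) = 0.5204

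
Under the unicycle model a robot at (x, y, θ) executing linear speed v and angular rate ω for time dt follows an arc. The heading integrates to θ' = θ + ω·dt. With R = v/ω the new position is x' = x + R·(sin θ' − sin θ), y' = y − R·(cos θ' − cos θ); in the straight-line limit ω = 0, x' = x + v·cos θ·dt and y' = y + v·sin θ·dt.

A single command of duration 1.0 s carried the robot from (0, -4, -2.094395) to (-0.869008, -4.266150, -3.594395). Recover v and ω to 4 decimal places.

Δθ = -3.594395 − -2.094395 = -1.500000
ω = Δθ/dt = -1.500000/1.0 = -1.5000
R = Δx/(sin θ' − sin θ) = -0.6667
v = R·ω = -0.6667·-1.5000 = 1.0000

v = 1.0000, ω = -1.5000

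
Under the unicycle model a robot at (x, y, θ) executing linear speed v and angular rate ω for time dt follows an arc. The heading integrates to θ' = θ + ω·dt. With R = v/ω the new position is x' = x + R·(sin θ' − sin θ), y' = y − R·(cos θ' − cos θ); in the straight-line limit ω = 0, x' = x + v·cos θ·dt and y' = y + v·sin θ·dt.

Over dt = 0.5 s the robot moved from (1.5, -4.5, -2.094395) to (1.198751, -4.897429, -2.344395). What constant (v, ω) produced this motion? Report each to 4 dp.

Δθ = -2.344395 − -2.094395 = -0.250000
ω = Δθ/dt = -0.250000/0.5 = -0.5000
R = −Δy/(cos θ' − cos θ) = -2.0000
v = R·ω = -2.0000·-0.5000 = 1.0000

v = 1.0000, ω = -0.5000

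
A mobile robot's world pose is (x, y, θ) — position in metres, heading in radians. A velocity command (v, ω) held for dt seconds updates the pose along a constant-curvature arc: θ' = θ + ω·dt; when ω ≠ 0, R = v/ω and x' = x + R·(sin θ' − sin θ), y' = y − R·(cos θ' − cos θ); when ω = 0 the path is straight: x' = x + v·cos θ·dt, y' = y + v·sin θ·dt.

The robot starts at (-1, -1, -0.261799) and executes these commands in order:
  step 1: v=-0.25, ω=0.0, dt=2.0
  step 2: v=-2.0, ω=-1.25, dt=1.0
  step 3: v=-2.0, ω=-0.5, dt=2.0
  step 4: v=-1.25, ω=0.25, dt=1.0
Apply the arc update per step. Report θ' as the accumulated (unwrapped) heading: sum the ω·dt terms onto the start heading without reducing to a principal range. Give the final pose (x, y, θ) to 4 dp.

step 1: θ'=-0.2618 (straight) → pose (-1.4830, -0.8706, -0.2618)
step 2: θ'=-1.5118 (R=1.6000) → pose (-2.6661, 0.5805, -1.5118)
step 3: θ'=-2.5118 (R=4.0000) → pose (-1.0289, 4.0490, -2.5118)
step 4: θ'=-2.2618 (R=-5.0000) → pose (-0.1208, 4.9032, -2.2618)

(-0.1208, 4.9032, -2.2618)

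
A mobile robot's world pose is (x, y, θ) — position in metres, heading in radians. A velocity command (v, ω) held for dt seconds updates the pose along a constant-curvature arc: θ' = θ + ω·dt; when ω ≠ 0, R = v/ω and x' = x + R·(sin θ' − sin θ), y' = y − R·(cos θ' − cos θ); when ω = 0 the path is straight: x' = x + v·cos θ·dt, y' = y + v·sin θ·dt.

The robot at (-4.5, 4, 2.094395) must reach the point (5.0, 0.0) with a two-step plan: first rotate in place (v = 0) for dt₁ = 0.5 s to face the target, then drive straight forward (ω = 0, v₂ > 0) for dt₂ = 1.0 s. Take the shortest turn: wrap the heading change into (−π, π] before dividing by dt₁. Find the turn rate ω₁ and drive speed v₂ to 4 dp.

ω₁ = -4.9858, v₂ = 10.3078

heading to target = atan2(0−4, 5−-4.5) = -0.3985
Δθ = wrap(-0.3985 − 2.0944) = -2.4929; ω₁ = Δθ/dt₁ = -4.9858
distance = √((5−-4.5)² + (0−4)²) = 10.3078; v₂ = distance/dt₂ = 10.3078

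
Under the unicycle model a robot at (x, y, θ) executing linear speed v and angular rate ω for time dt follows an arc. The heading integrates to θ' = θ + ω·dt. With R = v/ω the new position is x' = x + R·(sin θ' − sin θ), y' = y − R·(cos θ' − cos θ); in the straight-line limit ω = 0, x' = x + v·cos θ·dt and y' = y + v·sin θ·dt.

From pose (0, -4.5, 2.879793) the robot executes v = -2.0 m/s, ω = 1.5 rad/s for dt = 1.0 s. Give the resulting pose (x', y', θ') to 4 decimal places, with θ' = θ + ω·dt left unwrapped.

θ' = 2.8798 + 1.5·1.0 = 4.3798
R = v/ω = -2.0/1.5 = -1.3333
x' = 0 + -1.3333·(sin 4.3798 − sin 2.8798) = 1.6054
y' = -4.5 − -1.3333·(cos 4.3798 − cos 2.8798) = -3.6474

(1.6054, -3.6474, 4.3798)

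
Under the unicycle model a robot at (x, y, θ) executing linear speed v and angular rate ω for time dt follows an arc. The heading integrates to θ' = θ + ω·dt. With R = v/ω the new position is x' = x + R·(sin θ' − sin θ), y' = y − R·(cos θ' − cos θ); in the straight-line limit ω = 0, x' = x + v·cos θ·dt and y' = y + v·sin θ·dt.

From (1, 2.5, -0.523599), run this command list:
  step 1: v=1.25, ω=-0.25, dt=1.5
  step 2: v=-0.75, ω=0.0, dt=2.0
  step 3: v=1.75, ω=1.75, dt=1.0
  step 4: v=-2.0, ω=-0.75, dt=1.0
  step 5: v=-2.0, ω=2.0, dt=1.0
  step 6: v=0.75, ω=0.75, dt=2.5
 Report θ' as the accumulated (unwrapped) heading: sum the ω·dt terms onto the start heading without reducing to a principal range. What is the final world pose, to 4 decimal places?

(-1.0880, 0.1894, 3.9764)

step 1: θ'=-0.8986 (R=-5.0000) → pose (2.4123, 1.2834, -0.8986)
step 2: θ'=-0.8986 (straight) → pose (1.4782, 2.4571, -0.8986)
step 3: θ'=0.8514 (R=1.0000) → pose (3.0129, 2.4209, 0.8514)
step 4: θ'=0.1014 (R=2.6667) → pose (1.2769, 1.5250, 0.1014)
step 5: θ'=2.1014 (R=-1.0000) → pose (0.5157, 0.0241, 2.1014)
step 6: θ'=3.9764 (R=1.0000) → pose (-1.0880, 0.1894, 3.9764)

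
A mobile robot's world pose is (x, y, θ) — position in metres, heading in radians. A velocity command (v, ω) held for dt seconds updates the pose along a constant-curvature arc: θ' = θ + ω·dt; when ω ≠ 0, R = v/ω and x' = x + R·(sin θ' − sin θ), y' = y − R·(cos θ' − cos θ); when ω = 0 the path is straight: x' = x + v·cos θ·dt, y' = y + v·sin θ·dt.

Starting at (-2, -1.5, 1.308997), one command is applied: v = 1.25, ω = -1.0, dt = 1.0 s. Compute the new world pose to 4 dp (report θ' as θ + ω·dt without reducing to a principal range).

θ' = 1.3090 + -1.0·1.0 = 0.3090
R = v/ω = 1.25/-1.0 = -1.2500
x' = -2 + -1.2500·(sin 0.3090 − sin 1.3090) = -1.1727
y' = -1.5 − -1.2500·(cos 0.3090 − cos 1.3090) = -0.6327

(-1.1727, -0.6327, 0.3090)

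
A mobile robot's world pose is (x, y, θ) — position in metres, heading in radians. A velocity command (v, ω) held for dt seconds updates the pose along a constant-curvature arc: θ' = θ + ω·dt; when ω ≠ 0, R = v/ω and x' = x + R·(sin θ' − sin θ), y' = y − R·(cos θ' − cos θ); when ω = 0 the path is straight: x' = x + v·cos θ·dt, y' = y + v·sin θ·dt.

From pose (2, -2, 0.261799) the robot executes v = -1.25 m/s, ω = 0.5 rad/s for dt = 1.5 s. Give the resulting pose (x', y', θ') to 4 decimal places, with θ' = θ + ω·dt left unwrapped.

(0.5276, -3.0890, 1.0118)

θ' = 0.2618 + 0.5·1.5 = 1.0118
R = v/ω = -1.25/0.5 = -2.5000
x' = 2 + -2.5000·(sin 1.0118 − sin 0.2618) = 0.5276
y' = -2 − -2.5000·(cos 1.0118 − cos 0.2618) = -3.0890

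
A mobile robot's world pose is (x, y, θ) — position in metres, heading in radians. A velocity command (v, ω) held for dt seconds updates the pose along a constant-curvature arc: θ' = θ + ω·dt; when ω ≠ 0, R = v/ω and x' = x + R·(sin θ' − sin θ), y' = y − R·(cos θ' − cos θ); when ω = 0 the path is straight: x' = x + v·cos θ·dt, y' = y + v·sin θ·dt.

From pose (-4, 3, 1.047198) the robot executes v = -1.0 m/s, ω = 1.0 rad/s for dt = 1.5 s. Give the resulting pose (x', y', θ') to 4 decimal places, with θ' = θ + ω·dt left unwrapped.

(-3.6940, 1.6715, 2.5472)

θ' = 1.0472 + 1.0·1.5 = 2.5472
R = v/ω = -1.0/1.0 = -1.0000
x' = -4 + -1.0000·(sin 2.5472 − sin 1.0472) = -3.6940
y' = 3 − -1.0000·(cos 2.5472 − cos 1.0472) = 1.6715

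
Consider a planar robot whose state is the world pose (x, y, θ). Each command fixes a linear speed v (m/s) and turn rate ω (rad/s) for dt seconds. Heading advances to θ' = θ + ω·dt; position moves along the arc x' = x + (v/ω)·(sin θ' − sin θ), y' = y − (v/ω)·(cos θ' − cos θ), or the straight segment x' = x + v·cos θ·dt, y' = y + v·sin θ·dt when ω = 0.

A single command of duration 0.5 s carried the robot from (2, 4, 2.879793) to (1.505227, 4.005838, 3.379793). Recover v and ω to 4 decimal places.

Δθ = 3.379793 − 2.879793 = 0.500000
ω = Δθ/dt = 0.500000/0.5 = 1.0000
R = Δx/(sin θ' − sin θ) = 1.0000
v = R·ω = 1.0000·1.0000 = 1.0000

v = 1.0000, ω = 1.0000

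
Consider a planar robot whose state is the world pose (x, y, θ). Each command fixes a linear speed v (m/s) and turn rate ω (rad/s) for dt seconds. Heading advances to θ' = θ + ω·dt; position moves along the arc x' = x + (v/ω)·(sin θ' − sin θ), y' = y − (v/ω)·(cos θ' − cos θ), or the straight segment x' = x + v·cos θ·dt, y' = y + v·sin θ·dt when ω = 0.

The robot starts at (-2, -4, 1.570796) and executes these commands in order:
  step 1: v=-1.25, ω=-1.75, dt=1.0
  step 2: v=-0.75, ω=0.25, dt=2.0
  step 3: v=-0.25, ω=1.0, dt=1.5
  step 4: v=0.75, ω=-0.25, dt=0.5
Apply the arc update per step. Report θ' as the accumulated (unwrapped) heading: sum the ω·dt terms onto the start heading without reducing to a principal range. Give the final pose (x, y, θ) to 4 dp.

step 1: θ'=-0.1792 (R=0.7143) → pose (-2.8416, -4.7028, -0.1792)
step 2: θ'=0.3208 (R=-3.0000) → pose (-4.3223, -4.8079, 0.3208)
step 3: θ'=1.8208 (R=-0.2500) → pose (-4.4857, -5.1069, 1.8208)
step 4: θ'=1.6958 (R=-3.0000) → pose (-4.5556, -4.7388, 1.6958)

(-4.5556, -4.7388, 1.6958)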